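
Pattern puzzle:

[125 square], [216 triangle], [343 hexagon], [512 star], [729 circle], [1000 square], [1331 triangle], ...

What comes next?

First entry: 125, 216, 343, 512, 729, 1000, 1331 → 1728 (perfect cubes: 5³, 6³, 7³, …).
Shape: square, triangle, hexagon, star, circle, square, triangle → hexagon (repeats square → triangle → hexagon → star → circle).
Combining the parts gives [1728 hexagon].

[1728 hexagon]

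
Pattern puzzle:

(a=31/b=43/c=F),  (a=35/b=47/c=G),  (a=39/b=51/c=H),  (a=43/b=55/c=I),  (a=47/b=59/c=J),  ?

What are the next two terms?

(a=51/b=63/c=K), (a=55/b=67/c=L)

For the a, +4 each step: 31, 35, 39, 43, 47 → 51 → 55.
B: always 12 more than the a; 43, 47, 51, 55, 59 → 63 → 67.
C goes F, G, H, I, J → K → L (letters move forward 1 place in the alphabet).
Putting the parts together: (a=51/b=63/c=K) and then (a=55/b=67/c=L).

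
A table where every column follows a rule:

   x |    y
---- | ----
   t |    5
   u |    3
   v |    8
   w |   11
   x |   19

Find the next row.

Column x: letters move forward 1 place in the alphabet, so t, u, v, w, x → y.
Column y: each term is the sum of the two before it; 5, 3, 8, 11, 19 → 30.
Combining the parts gives y  30.

y  30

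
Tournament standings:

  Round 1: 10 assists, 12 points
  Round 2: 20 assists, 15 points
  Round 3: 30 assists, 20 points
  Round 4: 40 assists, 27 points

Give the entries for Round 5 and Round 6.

For the assists, +10 each step: 10, 20, 30, 40 → 50 → 60.
For the points, differences are 3, 5, 7, … (increasing by 2 each time): 12, 15, 20, 27 → 36 → 47.
Putting the parts together: 50 assists, 36 points and then 60 assists, 47 points.

50 assists, 36 points; 60 assists, 47 points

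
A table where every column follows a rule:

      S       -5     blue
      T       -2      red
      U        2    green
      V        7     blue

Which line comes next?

W  13  red

Letter: S, T, U, V → W (letters move forward 1 place in the alphabet).
For the second component, differences are 3, 4, 5, … (increasing by 1 each time): -5, -2, 2, 7 → 13.
Colour goes blue, red, green, blue → red (repeats blue → red → green).
So the next line is W  13  red.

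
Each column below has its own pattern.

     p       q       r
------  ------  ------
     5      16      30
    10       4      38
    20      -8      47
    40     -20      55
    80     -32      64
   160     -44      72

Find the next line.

For the column p, ×2 each step: 5, 10, 20, 40, 80, 160 → 320.
For the column q, −12 each step: 16, 4, -8, -20, -32, -44 → -56.
Column r: alternating steps +8, +9, +8, +9, …; 30, 38, 47, 55, 64, 72 → 81.
Combining the parts gives 320  -56  81.

320  -56  81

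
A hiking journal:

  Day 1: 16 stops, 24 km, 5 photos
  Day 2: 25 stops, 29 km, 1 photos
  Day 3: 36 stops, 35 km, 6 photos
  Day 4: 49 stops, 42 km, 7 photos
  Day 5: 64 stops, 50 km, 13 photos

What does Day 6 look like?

Stops: 16, 25, 36, 49, 64 → 81 (perfect squares: 4², 5², 6², …).
Km goes 24, 29, 35, 42, 50 → 59 (differences are 5, 6, 7, … (increasing by 1 each time)).
Photos: each term is the sum of the two before it; 5, 1, 6, 7, 13 → 20.
Combining the parts gives 81 stops, 59 km, 20 photos.

81 stops, 59 km, 20 photos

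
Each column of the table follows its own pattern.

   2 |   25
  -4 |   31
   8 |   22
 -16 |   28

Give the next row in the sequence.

32  19

First component goes 2, -4, 8, -16 → 32 (×(-2) each step).
For the second component, alternating steps +6, −9, +6, −9, …: 25, 31, 22, 28 → 19.
Putting it together: 32  19.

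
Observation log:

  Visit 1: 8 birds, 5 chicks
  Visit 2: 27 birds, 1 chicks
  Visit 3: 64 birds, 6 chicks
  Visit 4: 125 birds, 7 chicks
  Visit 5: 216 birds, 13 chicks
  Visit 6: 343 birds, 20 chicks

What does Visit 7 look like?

512 birds, 33 chicks

Birds goes 8, 27, 64, 125, 216, 343 → 512 (perfect cubes: 2³, 3³, 4³, …).
Chicks: each term is the sum of the two before it, so 5, 1, 6, 7, 13, 20 → 33.
Putting it together: 512 birds, 33 chicks.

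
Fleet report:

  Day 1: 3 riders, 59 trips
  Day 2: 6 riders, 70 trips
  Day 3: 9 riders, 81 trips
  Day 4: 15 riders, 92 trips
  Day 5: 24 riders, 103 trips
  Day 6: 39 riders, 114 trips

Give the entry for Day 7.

63 riders, 125 trips

Riders: each term is the sum of the two before it; 3, 6, 9, 15, 24, 39 → 63.
Trips: 59, 70, 81, 92, 103, 114 → 125 (+11 each step).
So the next row is 63 riders, 125 trips.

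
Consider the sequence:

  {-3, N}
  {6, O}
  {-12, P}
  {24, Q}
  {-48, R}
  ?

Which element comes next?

First entry: ×(-2) each step, so -3, 6, -12, 24, -48 → 96.
Letter: N, O, P, Q, R → S (letters move forward 1 place in the alphabet).
So the next element is {96, S}.

{96, S}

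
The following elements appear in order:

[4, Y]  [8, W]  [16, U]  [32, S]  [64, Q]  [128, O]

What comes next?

First entry goes 4, 8, 16, 32, 64, 128 → 256 (×2 each step).
Letter: letters move back 2 places in the alphabet; Y, W, U, S, Q, O → M.
So the next element is [256, M].

[256, M]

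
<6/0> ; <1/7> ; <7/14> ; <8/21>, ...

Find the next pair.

First component — each term is the sum of the two before it: 6, 1, 7, 8 → 15.
Second component — +7 each step: 0, 7, 14, 21 → 28.
So the next pair is <15/28>.

<15/28>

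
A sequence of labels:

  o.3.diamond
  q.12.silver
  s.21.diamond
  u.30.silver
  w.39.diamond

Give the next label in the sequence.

y.48.silver

Letter: letters move forward 2 places in the alphabet, so o, q, s, u, w → y.
Second component: +9 each step; 3, 12, 21, 30, 39 → 48.
Rank: alternates diamond ↔ silver, so diamond, silver, diamond, silver, diamond → silver.
So the next label is y.48.silver.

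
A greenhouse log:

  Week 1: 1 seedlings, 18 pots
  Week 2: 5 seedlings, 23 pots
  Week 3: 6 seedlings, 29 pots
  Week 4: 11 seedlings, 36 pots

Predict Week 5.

Seedlings: each term is the sum of the two before it, so 1, 5, 6, 11 → 17.
Pots: differences are 5, 6, 7, … (increasing by 1 each time), so 18, 23, 29, 36 → 44.
So the next line is 17 seedlings, 44 pots.

17 seedlings, 44 pots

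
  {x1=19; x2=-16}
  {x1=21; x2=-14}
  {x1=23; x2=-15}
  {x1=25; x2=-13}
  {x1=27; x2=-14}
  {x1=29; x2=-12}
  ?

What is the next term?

{x1=31; x2=-13}

For the x1, +2 each step: 19, 21, 23, 25, 27, 29 → 31.
X2 goes -16, -14, -15, -13, -14, -12 → -13 (alternating steps +2, −1, +2, −1, …).
So the next term is {x1=31; x2=-13}.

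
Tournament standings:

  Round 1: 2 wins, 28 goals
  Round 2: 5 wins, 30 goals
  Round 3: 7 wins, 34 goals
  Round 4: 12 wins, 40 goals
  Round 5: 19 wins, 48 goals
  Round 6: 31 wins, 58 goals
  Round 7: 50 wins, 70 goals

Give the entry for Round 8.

81 wins, 84 goals

Wins: each term is the sum of the two before it; 2, 5, 7, 12, 19, 31, 50 → 81.
Goals: differences are 2, 4, 6, … (increasing by 2 each time); 28, 30, 34, 40, 48, 58, 70 → 84.
Putting it together: 81 wins, 84 goals.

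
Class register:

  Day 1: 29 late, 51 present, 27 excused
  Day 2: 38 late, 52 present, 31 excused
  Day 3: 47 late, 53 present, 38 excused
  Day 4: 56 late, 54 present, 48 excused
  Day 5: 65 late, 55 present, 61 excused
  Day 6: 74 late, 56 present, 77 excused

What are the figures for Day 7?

Late: +9 each step; 29, 38, 47, 56, 65, 74 → 83.
Present — +1 each step: 51, 52, 53, 54, 55, 56 → 57.
Excused: 27, 31, 38, 48, 61, 77 → 96 (differences are 4, 7, 10, … (increasing by 3 each time)).
So the next record is 83 late, 57 present, 96 excused.

83 late, 57 present, 96 excused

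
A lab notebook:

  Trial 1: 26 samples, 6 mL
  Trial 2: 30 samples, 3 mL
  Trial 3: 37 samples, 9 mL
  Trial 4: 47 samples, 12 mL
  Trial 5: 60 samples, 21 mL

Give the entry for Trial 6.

76 samples, 33 mL

Samples goes 26, 30, 37, 47, 60 → 76 (differences are 4, 7, 10, … (increasing by 3 each time)).
ML: each term is the sum of the two before it; 6, 3, 9, 12, 21 → 33.
So the next line is 76 samples, 33 mL.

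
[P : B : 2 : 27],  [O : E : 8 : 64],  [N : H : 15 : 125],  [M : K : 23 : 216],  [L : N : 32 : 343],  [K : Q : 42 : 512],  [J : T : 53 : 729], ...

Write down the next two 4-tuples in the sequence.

First letter goes P, O, N, M, L, K, J → I → H (letters move back 1 place in the alphabet).
For the second letter, letters move forward 3 places in the alphabet: B, E, H, K, N, Q, T → W → Z.
Third slot goes 2, 8, 15, 23, 32, 42, 53 → 65 → 78 (differences are 6, 7, 8, … (increasing by 1 each time)).
Fourth slot: 27, 64, 125, 216, 343, 512, 729 → 1000 → 1331 (perfect cubes: 3³, 4³, 5³, …).
Putting the parts together: [I : W : 65 : 1000] and then [H : Z : 78 : 1331].

[I : W : 65 : 1000], [H : Z : 78 : 1331]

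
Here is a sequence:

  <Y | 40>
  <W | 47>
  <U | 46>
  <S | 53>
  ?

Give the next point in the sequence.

Letter: letters move back 2 places in the alphabet, so Y, W, U, S → Q.
Second entry: alternating steps +7, −1, +7, −1, …, so 40, 47, 46, 53 → 52.
Putting it together: <Q | 52>.

<Q | 52>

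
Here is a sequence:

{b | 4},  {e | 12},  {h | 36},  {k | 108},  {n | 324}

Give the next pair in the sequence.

Letter goes b, e, h, k, n → q (letters move forward 3 places in the alphabet).
Second value goes 4, 12, 36, 108, 324 → 972 (×3 each step).
So the next pair is {q | 972}.

{q | 972}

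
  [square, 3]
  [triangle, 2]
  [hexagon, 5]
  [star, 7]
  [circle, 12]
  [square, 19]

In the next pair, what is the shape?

Shape: square, triangle, hexagon, star, circle, square → triangle (repeats square → triangle → hexagon → star → circle).

triangle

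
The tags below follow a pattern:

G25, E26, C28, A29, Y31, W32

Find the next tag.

Letter — letters move back 2 places in the alphabet, wrapping A→Z: G, E, C, A, Y, W → U.
Second component: alternating steps +1, +2, +1, +2, …; 25, 26, 28, 29, 31, 32 → 34.
Combining the parts gives U34.

U34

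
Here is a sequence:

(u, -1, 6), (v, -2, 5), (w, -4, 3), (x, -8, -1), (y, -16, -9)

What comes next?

For the letter, letters move forward 1 place in the alphabet: u, v, w, x, y → z.
For the second slot, ×2 each step: -1, -2, -4, -8, -16 → -32.
Third slot goes 6, 5, 3, -1, -9 → -25 (always 7 more than the second slot).
Combining the parts gives (z, -32, -25).

(z, -32, -25)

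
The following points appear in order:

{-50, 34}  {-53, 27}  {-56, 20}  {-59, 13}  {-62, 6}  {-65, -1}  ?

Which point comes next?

First value: -50, -53, -56, -59, -62, -65 → -68 (−3 each step).
Second value: −7 each step; 34, 27, 20, 13, 6, -1 → -8.
So the next point is {-68, -8}.

{-68, -8}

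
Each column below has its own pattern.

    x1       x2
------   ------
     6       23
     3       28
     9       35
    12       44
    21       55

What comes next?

33  68

For the column x1, each term is the sum of the two before it: 6, 3, 9, 12, 21 → 33.
Column x2 goes 23, 28, 35, 44, 55 → 68 (differences are 5, 7, 9, … (increasing by 2 each time)).
Combining the parts gives 33  68.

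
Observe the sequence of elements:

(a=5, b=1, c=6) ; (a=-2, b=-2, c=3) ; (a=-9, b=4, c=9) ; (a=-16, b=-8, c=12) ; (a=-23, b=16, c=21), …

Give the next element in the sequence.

A: 5, -2, -9, -16, -23 → -30 (−7 each step).
For the b, ×(-2) each step: 1, -2, 4, -8, 16 → -32.
C goes 6, 3, 9, 12, 21 → 33 (each term is the sum of the two before it).
Combining the parts gives (a=-30, b=-32, c=33).

(a=-30, b=-32, c=33)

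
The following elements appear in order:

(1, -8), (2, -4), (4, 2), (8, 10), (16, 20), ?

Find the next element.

First slot — ×2 each step: 1, 2, 4, 8, 16 → 32.
For the second slot, differences are 4, 6, 8, … (increasing by 2 each time): -8, -4, 2, 10, 20 → 32.
Combining the parts gives (32, 32).

(32, 32)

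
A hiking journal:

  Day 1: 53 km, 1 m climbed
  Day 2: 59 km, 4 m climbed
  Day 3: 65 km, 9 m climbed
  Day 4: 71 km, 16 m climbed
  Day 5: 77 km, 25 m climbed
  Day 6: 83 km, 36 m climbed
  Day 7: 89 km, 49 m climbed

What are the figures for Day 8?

95 km, 64 m climbed

Km goes 53, 59, 65, 71, 77, 83, 89 → 95 (+6 each step).
M climbed: perfect squares: 1², 2², 3², …; 1, 4, 9, 16, 25, 36, 49 → 64.
So the next row is 95 km, 64 m climbed.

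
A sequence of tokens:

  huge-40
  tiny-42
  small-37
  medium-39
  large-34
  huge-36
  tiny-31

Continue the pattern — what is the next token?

For the size, repeats huge → tiny → small → medium → large: huge, tiny, small, medium, large, huge, tiny → small.
Second component: 40, 42, 37, 39, 34, 36, 31 → 33 (alternating steps +2, −5, +2, −5, …).
So the next token is small-33.

small-33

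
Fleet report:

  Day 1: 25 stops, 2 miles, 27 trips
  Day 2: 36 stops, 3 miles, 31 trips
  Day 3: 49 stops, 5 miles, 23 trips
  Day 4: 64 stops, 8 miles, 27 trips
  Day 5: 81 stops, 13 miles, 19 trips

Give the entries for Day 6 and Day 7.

100 stops, 21 miles, 23 trips; 121 stops, 34 miles, 15 trips

Stops goes 25, 36, 49, 64, 81 → 100 → 121 (perfect squares: 5², 6², 7², …).
Miles: each term is the sum of the two before it; 2, 3, 5, 8, 13 → 21 → 34.
Trips: alternating steps +4, −8, +4, −8, …, so 27, 31, 23, 27, 19 → 23 → 15.
So the next two rows are 100 stops, 21 miles, 23 trips and 121 stops, 34 miles, 15 trips.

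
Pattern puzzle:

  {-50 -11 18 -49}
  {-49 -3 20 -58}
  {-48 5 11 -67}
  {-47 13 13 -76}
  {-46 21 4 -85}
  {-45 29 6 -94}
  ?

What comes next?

For the first coordinate, +1 each step: -50, -49, -48, -47, -46, -45 → -44.
Second coordinate goes -11, -3, 5, 13, 21, 29 → 37 (+8 each step).
For the third coordinate, alternating steps +2, −9, +2, −9, …: 18, 20, 11, 13, 4, 6 → -3.
For the fourth coordinate, −9 each step: -49, -58, -67, -76, -85, -94 → -103.
So the next 4-tuple is {-44 37 -3 -103}.

{-44 37 -3 -103}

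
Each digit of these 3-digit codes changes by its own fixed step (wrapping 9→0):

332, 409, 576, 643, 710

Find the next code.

First digit goes 3, 4, 5, 6, 7 → 8 (+1 each step, mod 10).
For the second digit, −3 each step, mod 10: 3, 0, 7, 4, 1 → 8.
Third digit: 2, 9, 6, 3, 0 → 7 (−3 each step, mod 10).
Combining the parts gives 887.

887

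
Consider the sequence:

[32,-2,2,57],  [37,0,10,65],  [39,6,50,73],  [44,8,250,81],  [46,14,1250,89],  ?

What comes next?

First part — alternating steps +5, +2, +5, +2, …: 32, 37, 39, 44, 46 → 51.
Second part goes -2, 0, 6, 8, 14 → 16 (alternating steps +2, +6, +2, +6, …).
Third part: 2, 10, 50, 250, 1250 → 6250 (×5 each step).
For the fourth part, +8 each step: 57, 65, 73, 81, 89 → 97.
Putting it together: [51,16,6250,97].

[51,16,6250,97]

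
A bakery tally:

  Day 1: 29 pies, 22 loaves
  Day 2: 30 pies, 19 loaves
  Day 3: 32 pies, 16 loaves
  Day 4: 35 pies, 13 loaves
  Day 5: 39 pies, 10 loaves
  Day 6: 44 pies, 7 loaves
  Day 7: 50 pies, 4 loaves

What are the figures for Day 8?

57 pies, 1 loaves

Pies: differences are 1, 2, 3, … (increasing by 1 each time); 29, 30, 32, 35, 39, 44, 50 → 57.
Loaves: −3 each step, so 22, 19, 16, 13, 10, 7, 4 → 1.
Combining the parts gives 57 pies, 1 loaves.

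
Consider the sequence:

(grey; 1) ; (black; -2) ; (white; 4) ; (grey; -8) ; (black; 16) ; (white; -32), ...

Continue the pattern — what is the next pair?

Shade: repeats grey → black → white; grey, black, white, grey, black, white → grey.
Second entry: 1, -2, 4, -8, 16, -32 → 64 (×(-2) each step).
Putting it together: (grey; 64).

(grey; 64)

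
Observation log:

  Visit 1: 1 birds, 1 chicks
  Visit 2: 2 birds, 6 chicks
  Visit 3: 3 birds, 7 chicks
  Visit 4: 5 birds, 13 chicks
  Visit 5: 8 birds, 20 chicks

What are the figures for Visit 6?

Birds goes 1, 2, 3, 5, 8 → 13 (each term is the sum of the two before it).
Chicks: 1, 6, 7, 13, 20 → 33 (each term is the sum of the two before it).
Combining the parts gives 13 birds, 33 chicks.

13 birds, 33 chicks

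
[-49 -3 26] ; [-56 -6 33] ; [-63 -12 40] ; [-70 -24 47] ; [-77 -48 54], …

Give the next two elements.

First slot: −7 each step; -49, -56, -63, -70, -77 → -84 → -91.
Second slot — ×2 each step: -3, -6, -12, -24, -48 → -96 → -192.
Third slot — together with the first slot always sums to -23: 26, 33, 40, 47, 54 → 61 → 68.
So the next two elements are [-84 -96 61] and [-91 -192 68].

[-84 -96 61], [-91 -192 68]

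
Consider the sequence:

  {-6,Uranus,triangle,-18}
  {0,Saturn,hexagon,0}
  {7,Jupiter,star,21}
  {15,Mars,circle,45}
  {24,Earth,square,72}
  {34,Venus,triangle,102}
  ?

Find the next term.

First coordinate: differences are 6, 7, 8, … (increasing by 1 each time); -6, 0, 7, 15, 24, 34 → 45.
Planet: Uranus, Saturn, Jupiter, Mars, Earth, Venus → Mercury (runs backward through the planets Mercury→Neptune).
Shape goes triangle, hexagon, star, circle, square, triangle → hexagon (repeats triangle → hexagon → star → circle → square).
Fourth coordinate: -18, 0, 21, 45, 72, 102 → 135 (always 3 × the first coordinate).
Combining the parts gives {45,Mercury,hexagon,135}.

{45,Mercury,hexagon,135}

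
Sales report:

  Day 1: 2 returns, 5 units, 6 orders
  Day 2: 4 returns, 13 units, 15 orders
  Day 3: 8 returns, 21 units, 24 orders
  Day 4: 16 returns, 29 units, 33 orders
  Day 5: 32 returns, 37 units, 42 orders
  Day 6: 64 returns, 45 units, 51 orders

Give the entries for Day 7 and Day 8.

128 returns, 53 units, 60 orders; 256 returns, 61 units, 69 orders

Returns — ×2 each step: 2, 4, 8, 16, 32, 64 → 128 → 256.
Units: +8 each step; 5, 13, 21, 29, 37, 45 → 53 → 61.
Orders — +9 each step: 6, 15, 24, 33, 42, 51 → 60 → 69.
So the next two rows are 128 returns, 53 units, 60 orders and 256 returns, 61 units, 69 orders.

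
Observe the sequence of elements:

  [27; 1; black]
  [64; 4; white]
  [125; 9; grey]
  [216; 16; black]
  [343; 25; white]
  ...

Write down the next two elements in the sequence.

First part goes 27, 64, 125, 216, 343 → 512 → 729 (perfect cubes: 3³, 4³, 5³, …).
Second part: perfect squares: 1², 2², 3², …, so 1, 4, 9, 16, 25 → 36 → 49.
Shade: repeats black → white → grey; black, white, grey, black, white → grey → black.
So the next two elements are [512; 36; grey] and [729; 49; black].

[512; 36; grey], [729; 49; black]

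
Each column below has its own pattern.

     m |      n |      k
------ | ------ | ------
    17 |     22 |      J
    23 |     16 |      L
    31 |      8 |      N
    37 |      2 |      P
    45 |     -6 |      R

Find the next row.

51  -12  T

Column m: 17, 23, 31, 37, 45 → 51 (alternating steps +6, +8, +6, +8, …).
Column n: 22, 16, 8, 2, -6 → -12 (together with the column m always sums to 39).
For the column k, letters move forward 2 places in the alphabet: J, L, N, P, R → T.
Combining the parts gives 51  -12  T.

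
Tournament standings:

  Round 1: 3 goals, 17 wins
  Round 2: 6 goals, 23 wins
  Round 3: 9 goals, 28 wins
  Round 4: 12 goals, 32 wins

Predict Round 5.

Goals — +3 each step: 3, 6, 9, 12 → 15.
Wins: differences are 6, 5, 4, … (decreasing by 1 each time), so 17, 23, 28, 32 → 35.
Combining the parts gives 15 goals, 35 wins.

15 goals, 35 wins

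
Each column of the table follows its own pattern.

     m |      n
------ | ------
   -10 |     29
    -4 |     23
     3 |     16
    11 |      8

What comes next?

20  -1

For the column m, differences are 6, 7, 8, … (increasing by 1 each time): -10, -4, 3, 11 → 20.
Column n — together with the column m always sums to 19: 29, 23, 16, 8 → -1.
So the next row is 20  -1.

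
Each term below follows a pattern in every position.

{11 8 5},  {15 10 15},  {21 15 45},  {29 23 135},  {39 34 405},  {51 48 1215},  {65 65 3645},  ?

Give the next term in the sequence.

{81 85 10935}

First value: differences are 4, 6, 8, … (increasing by 2 each time); 11, 15, 21, 29, 39, 51, 65 → 81.
For the second value, differences are 2, 5, 8, … (increasing by 3 each time): 8, 10, 15, 23, 34, 48, 65 → 85.
Third value goes 5, 15, 45, 135, 405, 1215, 3645 → 10935 (×3 each step).
So the next term is {81 85 10935}.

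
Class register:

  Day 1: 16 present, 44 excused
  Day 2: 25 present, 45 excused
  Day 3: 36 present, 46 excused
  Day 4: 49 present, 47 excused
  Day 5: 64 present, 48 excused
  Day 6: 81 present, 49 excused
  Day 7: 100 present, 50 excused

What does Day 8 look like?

121 present, 51 excused

For the present, perfect squares: 4², 5², 6², …: 16, 25, 36, 49, 64, 81, 100 → 121.
Excused — +1 each step: 44, 45, 46, 47, 48, 49, 50 → 51.
Combining the parts gives 121 present, 51 excused.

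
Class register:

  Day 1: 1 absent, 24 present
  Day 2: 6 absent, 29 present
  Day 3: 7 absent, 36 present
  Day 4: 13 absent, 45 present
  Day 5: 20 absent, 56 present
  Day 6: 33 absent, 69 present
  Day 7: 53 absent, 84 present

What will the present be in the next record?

101

Absent — each term is the sum of the two before it: 1, 6, 7, 13, 20, 33, 53 → 86.
Present goes 24, 29, 36, 45, 56, 69, 84 → 101 (differences are 5, 7, 9, … (increasing by 2 each time)).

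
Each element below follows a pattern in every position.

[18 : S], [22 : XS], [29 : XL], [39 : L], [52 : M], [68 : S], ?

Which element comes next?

[87 : XS]

First part goes 18, 22, 29, 39, 52, 68 → 87 (differences are 4, 7, 10, … (increasing by 3 each time)).
Size: S, XS, XL, L, M, S → XS (repeats S → XS → XL → L → M).
Putting it together: [87 : XS].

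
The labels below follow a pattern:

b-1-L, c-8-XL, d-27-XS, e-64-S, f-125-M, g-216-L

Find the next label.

Letter: letters move forward 1 place in the alphabet, so b, c, d, e, f, g → h.
Second component: perfect cubes: 1³, 2³, 3³, …, so 1, 8, 27, 64, 125, 216 → 343.
Size: L, XL, XS, S, M, L → XL (repeats L → XL → XS → S → M).
Putting it together: h-343-XL.

h-343-XL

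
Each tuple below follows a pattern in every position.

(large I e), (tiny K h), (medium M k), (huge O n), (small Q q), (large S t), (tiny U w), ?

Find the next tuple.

(medium W z)

Size: large, tiny, medium, huge, small, large, tiny → medium (repeats large → tiny → medium → huge → small).
First letter: letters move forward 2 places in the alphabet, so I, K, M, O, Q, S, U → W.
Second letter: e, h, k, n, q, t, w → z (letters move forward 3 places in the alphabet).
Putting it together: (medium W z).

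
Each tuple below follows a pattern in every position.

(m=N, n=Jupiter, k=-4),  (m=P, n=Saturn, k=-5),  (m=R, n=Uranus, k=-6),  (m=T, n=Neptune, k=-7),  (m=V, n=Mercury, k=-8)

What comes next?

(m=X, n=Venus, k=-9)

M: N, P, R, T, V → X (letters move forward 2 places in the alphabet).
N: runs through the planets Mercury→Neptune; Jupiter, Saturn, Uranus, Neptune, Mercury → Venus.
K — −1 each step: -4, -5, -6, -7, -8 → -9.
Putting it together: (m=X, n=Venus, k=-9).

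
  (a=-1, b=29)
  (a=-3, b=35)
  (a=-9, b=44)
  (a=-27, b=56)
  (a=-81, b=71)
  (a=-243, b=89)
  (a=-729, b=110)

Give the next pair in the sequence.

A: ×3 each step; -1, -3, -9, -27, -81, -243, -729 → -2187.
B: differences are 6, 9, 12, … (increasing by 3 each time); 29, 35, 44, 56, 71, 89, 110 → 134.
So the next pair is (a=-2187, b=134).

(a=-2187, b=134)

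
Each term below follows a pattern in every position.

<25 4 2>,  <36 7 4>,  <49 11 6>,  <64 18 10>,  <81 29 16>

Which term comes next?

<100 47 26>

For the first coordinate, perfect squares: 5², 6², 7², …: 25, 36, 49, 64, 81 → 100.
Second coordinate: each term is the sum of the two before it; 4, 7, 11, 18, 29 → 47.
Third coordinate: each term is the sum of the two before it, so 2, 4, 6, 10, 16 → 26.
Combining the parts gives <100 47 26>.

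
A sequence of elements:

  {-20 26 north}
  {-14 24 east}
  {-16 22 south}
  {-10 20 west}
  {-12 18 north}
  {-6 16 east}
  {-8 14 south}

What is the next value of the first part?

-2

First part — alternating steps +6, −2, +6, −2, …: -20, -14, -16, -10, -12, -6, -8 → -2.
Second part: −2 each step; 26, 24, 22, 20, 18, 16, 14 → 12.
Direction: repeats north → east → south → west; north, east, south, west, north, east, south → west.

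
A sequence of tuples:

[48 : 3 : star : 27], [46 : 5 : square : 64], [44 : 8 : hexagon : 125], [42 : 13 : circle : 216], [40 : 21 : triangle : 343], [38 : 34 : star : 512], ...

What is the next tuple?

[36 : 55 : square : 729]

First entry goes 48, 46, 44, 42, 40, 38 → 36 (−2 each step).
Second entry — each term is the sum of the two before it: 3, 5, 8, 13, 21, 34 → 55.
For the shape, repeats star → square → hexagon → circle → triangle: star, square, hexagon, circle, triangle, star → square.
Fourth entry: perfect cubes: 3³, 4³, 5³, …, so 27, 64, 125, 216, 343, 512 → 729.
Putting it together: [36 : 55 : square : 729].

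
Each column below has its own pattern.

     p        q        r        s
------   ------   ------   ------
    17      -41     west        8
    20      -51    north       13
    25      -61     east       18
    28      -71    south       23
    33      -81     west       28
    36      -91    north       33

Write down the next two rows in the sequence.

41  -101  east  38; 44  -111  south  43

Column p — alternating steps +3, +5, +3, +5, …: 17, 20, 25, 28, 33, 36 → 41 → 44.
For the column q, −10 each step: -41, -51, -61, -71, -81, -91 → -101 → -111.
For the column r, repeats west → north → east → south: west, north, east, south, west, north → east → south.
For the column s, +5 each step: 8, 13, 18, 23, 28, 33 → 38 → 43.
So the next two rows are 41  -101  east  38 and 44  -111  south  43.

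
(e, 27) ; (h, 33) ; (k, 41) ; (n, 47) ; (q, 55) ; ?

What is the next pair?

(t, 61)

For the letter, letters move forward 3 places in the alphabet: e, h, k, n, q → t.
For the second component, alternating steps +6, +8, +6, +8, …: 27, 33, 41, 47, 55 → 61.
Putting it together: (t, 61).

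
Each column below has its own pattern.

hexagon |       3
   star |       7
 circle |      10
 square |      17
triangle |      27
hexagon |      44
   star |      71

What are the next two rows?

Shape: hexagon, star, circle, square, triangle, hexagon, star → circle → square (repeats hexagon → star → circle → square → triangle).
For the second component, each term is the sum of the two before it: 3, 7, 10, 17, 27, 44, 71 → 115 → 186.
So the next two rows are circle  115 and square  186.

circle  115; square  186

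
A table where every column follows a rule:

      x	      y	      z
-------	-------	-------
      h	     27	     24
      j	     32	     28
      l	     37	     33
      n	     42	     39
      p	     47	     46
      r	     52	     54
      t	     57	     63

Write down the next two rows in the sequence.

v  62  73; x  67  84

Column x: h, j, l, n, p, r, t → v → x (letters move forward 2 places in the alphabet).
Column y goes 27, 32, 37, 42, 47, 52, 57 → 62 → 67 (+5 each step).
Column z: differences are 4, 5, 6, … (increasing by 1 each time), so 24, 28, 33, 39, 46, 54, 63 → 73 → 84.
So the next two rows are v  62  73 and x  67  84.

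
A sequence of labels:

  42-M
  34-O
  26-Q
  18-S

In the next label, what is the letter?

U

First component: 42, 34, 26, 18 → 10 (−8 each step).
Letter: letters move forward 2 places in the alphabet, so M, O, Q, S → U.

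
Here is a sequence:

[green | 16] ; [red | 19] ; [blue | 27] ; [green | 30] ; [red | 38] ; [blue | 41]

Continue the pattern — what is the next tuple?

Colour: green, red, blue, green, red, blue → green (repeats green → red → blue).
For the second entry, alternating steps +3, +8, +3, +8, …: 16, 19, 27, 30, 38, 41 → 49.
Putting it together: [green | 49].

[green | 49]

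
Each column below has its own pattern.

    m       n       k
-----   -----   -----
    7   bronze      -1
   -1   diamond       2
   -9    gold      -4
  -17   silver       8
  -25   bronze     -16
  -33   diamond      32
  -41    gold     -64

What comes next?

Column m: 7, -1, -9, -17, -25, -33, -41 → -49 (−8 each step).
Column n: repeats bronze → diamond → gold → silver, so bronze, diamond, gold, silver, bronze, diamond, gold → silver.
For the column k, ×(-2) each step: -1, 2, -4, 8, -16, 32, -64 → 128.
Putting it together: -49  silver  128.

-49  silver  128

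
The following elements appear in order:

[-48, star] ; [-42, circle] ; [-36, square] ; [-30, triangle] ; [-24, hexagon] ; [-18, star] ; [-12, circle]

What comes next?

First entry: +6 each step, so -48, -42, -36, -30, -24, -18, -12 → -6.
Shape goes star, circle, square, triangle, hexagon, star, circle → square (repeats star → circle → square → triangle → hexagon).
So the next element is [-6, square].

[-6, square]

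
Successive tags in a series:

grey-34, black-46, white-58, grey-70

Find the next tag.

Shade: grey, black, white, grey → black (repeats grey → black → white).
Second component — +12 each step: 34, 46, 58, 70 → 82.
So the next tag is black-82.

black-82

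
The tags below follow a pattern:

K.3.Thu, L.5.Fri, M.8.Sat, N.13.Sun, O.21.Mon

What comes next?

P.34.Tue

Letter: K, L, M, N, O → P (letters move forward 1 place in the alphabet).
Second component: each term is the sum of the two before it; 3, 5, 8, 13, 21 → 34.
Day: runs through the weekdays Mon→Sun, so Thu, Fri, Sat, Sun, Mon → Tue.
Combining the parts gives P.34.Tue.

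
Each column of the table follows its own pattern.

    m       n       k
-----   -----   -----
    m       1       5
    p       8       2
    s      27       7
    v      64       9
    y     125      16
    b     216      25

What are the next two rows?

e  343  41; h  512  66

Column m goes m, p, s, v, y, b → e → h (letters move forward 3 places in the alphabet, wrapping Z→A).
For the column n, perfect cubes: 1³, 2³, 3³, …: 1, 8, 27, 64, 125, 216 → 343 → 512.
For the column k, each term is the sum of the two before it: 5, 2, 7, 9, 16, 25 → 41 → 66.
Putting the parts together: e  343  41 and then h  512  66.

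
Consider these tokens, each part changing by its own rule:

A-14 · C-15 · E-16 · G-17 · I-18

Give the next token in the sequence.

K-19

Letter goes A, C, E, G, I → K (letters move forward 2 places in the alphabet).
Second component goes 14, 15, 16, 17, 18 → 19 (+1 each step).
So the next token is K-19.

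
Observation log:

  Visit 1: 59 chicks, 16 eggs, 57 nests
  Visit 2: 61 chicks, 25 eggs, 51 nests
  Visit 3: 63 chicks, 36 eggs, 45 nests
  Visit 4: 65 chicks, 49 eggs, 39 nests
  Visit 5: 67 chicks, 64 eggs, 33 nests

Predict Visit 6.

Chicks — +2 each step: 59, 61, 63, 65, 67 → 69.
Eggs: 16, 25, 36, 49, 64 → 81 (perfect squares: 4², 5², 6², …).
For the nests, −6 each step: 57, 51, 45, 39, 33 → 27.
So the next record is 69 chicks, 81 eggs, 27 nests.

69 chicks, 81 eggs, 27 nests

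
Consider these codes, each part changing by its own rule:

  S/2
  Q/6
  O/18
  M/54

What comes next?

K/162

Letter: letters move back 2 places in the alphabet; S, Q, O, M → K.
Second component: ×3 each step; 2, 6, 18, 54 → 162.
So the next code is K/162.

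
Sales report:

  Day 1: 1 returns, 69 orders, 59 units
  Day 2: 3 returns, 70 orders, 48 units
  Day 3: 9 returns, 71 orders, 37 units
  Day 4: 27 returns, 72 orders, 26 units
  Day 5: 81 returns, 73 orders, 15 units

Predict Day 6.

243 returns, 74 orders, 4 units

Returns: ×3 each step, so 1, 3, 9, 27, 81 → 243.
Orders goes 69, 70, 71, 72, 73 → 74 (+1 each step).
Units — −11 each step: 59, 48, 37, 26, 15 → 4.
So the next record is 243 returns, 74 orders, 4 units.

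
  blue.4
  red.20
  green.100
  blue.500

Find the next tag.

Colour: repeats blue → red → green; blue, red, green, blue → red.
Second component: ×5 each step; 4, 20, 100, 500 → 2500.
So the next tag is red.2500.

red.2500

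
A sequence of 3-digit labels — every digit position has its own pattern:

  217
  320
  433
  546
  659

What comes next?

First digit — +1 each step, mod 10: 2, 3, 4, 5, 6 → 7.
Second digit: +1 each step, mod 10; 1, 2, 3, 4, 5 → 6.
Third digit: +3 each step, mod 10, so 7, 0, 3, 6, 9 → 2.
Combining the parts gives 762.

762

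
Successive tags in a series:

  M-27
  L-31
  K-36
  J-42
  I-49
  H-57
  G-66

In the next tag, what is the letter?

F

Letter: letters move back 1 place in the alphabet, so M, L, K, J, I, H, G → F.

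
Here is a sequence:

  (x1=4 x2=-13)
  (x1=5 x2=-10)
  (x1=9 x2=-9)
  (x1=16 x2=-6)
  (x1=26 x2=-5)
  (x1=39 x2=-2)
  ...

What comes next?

X1: differences are 1, 4, 7, … (increasing by 3 each time), so 4, 5, 9, 16, 26, 39 → 55.
X2: -13, -10, -9, -6, -5, -2 → -1 (alternating steps +3, +1, +3, +1, …).
Putting it together: (x1=55 x2=-1).

(x1=55 x2=-1)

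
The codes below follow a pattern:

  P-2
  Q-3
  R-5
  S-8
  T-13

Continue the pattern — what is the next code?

Letter — letters move forward 1 place in the alphabet: P, Q, R, S, T → U.
Second component: each term is the sum of the two before it; 2, 3, 5, 8, 13 → 21.
So the next code is U-21.

U-21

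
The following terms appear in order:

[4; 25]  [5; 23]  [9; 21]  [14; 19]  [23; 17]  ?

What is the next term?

[37; 15]

First value: 4, 5, 9, 14, 23 → 37 (each term is the sum of the two before it).
Second value: 25, 23, 21, 19, 17 → 15 (−2 each step).
Combining the parts gives [37; 15].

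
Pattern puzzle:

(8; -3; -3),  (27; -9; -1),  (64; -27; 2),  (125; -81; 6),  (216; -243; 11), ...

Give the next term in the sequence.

(343; -729; 17)

For the first component, perfect cubes: 2³, 3³, 4³, …: 8, 27, 64, 125, 216 → 343.
Second component: -3, -9, -27, -81, -243 → -729 (×3 each step).
Third component: differences are 2, 3, 4, … (increasing by 1 each time); -3, -1, 2, 6, 11 → 17.
Putting it together: (343; -729; 17).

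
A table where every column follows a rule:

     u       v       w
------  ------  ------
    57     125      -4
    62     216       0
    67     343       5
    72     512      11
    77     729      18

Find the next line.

Column u goes 57, 62, 67, 72, 77 → 82 (+5 each step).
Column v: perfect cubes: 5³, 6³, 7³, …, so 125, 216, 343, 512, 729 → 1000.
Column w — differences are 4, 5, 6, … (increasing by 1 each time): -4, 0, 5, 11, 18 → 26.
Putting it together: 82  1000  26.

82  1000  26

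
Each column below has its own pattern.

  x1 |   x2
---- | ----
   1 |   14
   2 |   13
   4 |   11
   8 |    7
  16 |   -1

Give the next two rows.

32  -17; 64  -49

Column x1 goes 1, 2, 4, 8, 16 → 32 → 64 (×2 each step).
Column x2 — together with the column x1 always sums to 15: 14, 13, 11, 7, -1 → -17 → -49.
So the next two rows are 32  -17 and 64  -49.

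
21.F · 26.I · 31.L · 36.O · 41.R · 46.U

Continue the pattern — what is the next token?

First component goes 21, 26, 31, 36, 41, 46 → 51 (+5 each step).
For the letter, letters move forward 3 places in the alphabet: F, I, L, O, R, U → X.
Combining the parts gives 51.X.

51.X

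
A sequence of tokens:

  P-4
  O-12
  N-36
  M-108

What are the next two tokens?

L-324 then K-972

For the letter, letters move back 1 place in the alphabet: P, O, N, M → L → K.
For the second component, ×3 each step: 4, 12, 36, 108 → 324 → 972.
Putting the parts together: L-324 and then K-972.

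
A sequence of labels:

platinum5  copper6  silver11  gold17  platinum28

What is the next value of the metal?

copper

Metal: platinum, copper, silver, gold, platinum → copper (repeats platinum → copper → silver → gold).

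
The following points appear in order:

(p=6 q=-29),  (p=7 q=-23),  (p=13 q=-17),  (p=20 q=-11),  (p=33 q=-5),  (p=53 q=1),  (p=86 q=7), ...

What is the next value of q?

13

P — each term is the sum of the two before it: 6, 7, 13, 20, 33, 53, 86 → 139.
Q: +6 each step, so -29, -23, -17, -11, -5, 1, 7 → 13.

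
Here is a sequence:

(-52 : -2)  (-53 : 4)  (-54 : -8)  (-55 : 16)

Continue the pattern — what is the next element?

For the first coordinate, −1 each step: -52, -53, -54, -55 → -56.
Second coordinate goes -2, 4, -8, 16 → -32 (×(-2) each step).
So the next element is (-56 : -32).

(-56 : -32)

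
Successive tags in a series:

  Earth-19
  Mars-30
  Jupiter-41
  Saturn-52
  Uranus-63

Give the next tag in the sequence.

Neptune-74

Planet: runs through the planets Mercury→Neptune; Earth, Mars, Jupiter, Saturn, Uranus → Neptune.
Second component goes 19, 30, 41, 52, 63 → 74 (+11 each step).
Putting it together: Neptune-74.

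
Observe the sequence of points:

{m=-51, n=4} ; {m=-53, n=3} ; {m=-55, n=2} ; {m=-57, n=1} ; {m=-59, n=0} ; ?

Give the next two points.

M goes -51, -53, -55, -57, -59 → -61 → -63 (−2 each step).
N goes 4, 3, 2, 1, 0 → -1 → -2 (−1 each step).
So the next two points are {m=-61, n=-1} and {m=-63, n=-2}.

{m=-61, n=-1}, {m=-63, n=-2}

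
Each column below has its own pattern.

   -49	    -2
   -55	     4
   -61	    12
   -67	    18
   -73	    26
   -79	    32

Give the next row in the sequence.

-85  40

First component — −6 each step: -49, -55, -61, -67, -73, -79 → -85.
Second component — alternating steps +6, +8, +6, +8, …: -2, 4, 12, 18, 26, 32 → 40.
So the next row is -85  40.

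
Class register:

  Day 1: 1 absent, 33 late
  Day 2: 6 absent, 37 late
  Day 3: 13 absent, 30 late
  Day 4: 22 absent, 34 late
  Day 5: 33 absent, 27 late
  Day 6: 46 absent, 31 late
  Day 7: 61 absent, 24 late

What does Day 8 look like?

78 absent, 28 late

Absent goes 1, 6, 13, 22, 33, 46, 61 → 78 (differences are 5, 7, 9, … (increasing by 2 each time)).
Late — alternating steps +4, −7, +4, −7, …: 33, 37, 30, 34, 27, 31, 24 → 28.
Putting it together: 78 absent, 28 late.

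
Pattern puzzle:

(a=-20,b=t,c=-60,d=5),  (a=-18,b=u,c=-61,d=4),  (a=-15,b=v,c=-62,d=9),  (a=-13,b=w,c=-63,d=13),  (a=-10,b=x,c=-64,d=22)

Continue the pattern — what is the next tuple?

(a=-8,b=y,c=-65,d=35)

For the a, alternating steps +2, +3, +2, +3, …: -20, -18, -15, -13, -10 → -8.
B: t, u, v, w, x → y (letters move forward 1 place in the alphabet).
C: -60, -61, -62, -63, -64 → -65 (−1 each step).
D: each term is the sum of the two before it, so 5, 4, 9, 13, 22 → 35.
Combining the parts gives (a=-8,b=y,c=-65,d=35).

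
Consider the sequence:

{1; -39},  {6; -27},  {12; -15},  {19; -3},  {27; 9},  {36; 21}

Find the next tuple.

{46; 33}

First part: differences are 5, 6, 7, … (increasing by 1 each time); 1, 6, 12, 19, 27, 36 → 46.
For the second part, +12 each step: -39, -27, -15, -3, 9, 21 → 33.
Putting it together: {46; 33}.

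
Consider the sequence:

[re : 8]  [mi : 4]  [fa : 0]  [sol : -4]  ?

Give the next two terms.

[la : -8], [ti : -12]

For the note, runs through the solfège scale do→ti: re, mi, fa, sol → la → ti.
Second coordinate: −4 each step; 8, 4, 0, -4 → -8 → -12.
Putting the parts together: [la : -8] and then [ti : -12].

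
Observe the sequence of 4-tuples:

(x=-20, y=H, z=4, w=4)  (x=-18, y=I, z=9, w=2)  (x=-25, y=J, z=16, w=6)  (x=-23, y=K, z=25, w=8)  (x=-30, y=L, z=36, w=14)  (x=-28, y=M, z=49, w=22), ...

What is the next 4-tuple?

(x=-35, y=N, z=64, w=36)

X: alternating steps +2, −7, +2, −7, …; -20, -18, -25, -23, -30, -28 → -35.
Y — letters move forward 1 place in the alphabet: H, I, J, K, L, M → N.
Z — perfect squares: 2², 3², 4², …: 4, 9, 16, 25, 36, 49 → 64.
W goes 4, 2, 6, 8, 14, 22 → 36 (each term is the sum of the two before it).
Combining the parts gives (x=-35, y=N, z=64, w=36).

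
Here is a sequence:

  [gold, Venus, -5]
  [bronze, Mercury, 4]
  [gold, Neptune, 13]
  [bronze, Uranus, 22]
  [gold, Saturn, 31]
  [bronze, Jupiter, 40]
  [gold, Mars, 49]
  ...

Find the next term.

[bronze, Earth, 58]

Rank goes gold, bronze, gold, bronze, gold, bronze, gold → bronze (alternates gold ↔ bronze).
Planet: runs backward through the planets Mercury→Neptune; Venus, Mercury, Neptune, Uranus, Saturn, Jupiter, Mars → Earth.
Third coordinate — +9 each step: -5, 4, 13, 22, 31, 40, 49 → 58.
Putting it together: [bronze, Earth, 58].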